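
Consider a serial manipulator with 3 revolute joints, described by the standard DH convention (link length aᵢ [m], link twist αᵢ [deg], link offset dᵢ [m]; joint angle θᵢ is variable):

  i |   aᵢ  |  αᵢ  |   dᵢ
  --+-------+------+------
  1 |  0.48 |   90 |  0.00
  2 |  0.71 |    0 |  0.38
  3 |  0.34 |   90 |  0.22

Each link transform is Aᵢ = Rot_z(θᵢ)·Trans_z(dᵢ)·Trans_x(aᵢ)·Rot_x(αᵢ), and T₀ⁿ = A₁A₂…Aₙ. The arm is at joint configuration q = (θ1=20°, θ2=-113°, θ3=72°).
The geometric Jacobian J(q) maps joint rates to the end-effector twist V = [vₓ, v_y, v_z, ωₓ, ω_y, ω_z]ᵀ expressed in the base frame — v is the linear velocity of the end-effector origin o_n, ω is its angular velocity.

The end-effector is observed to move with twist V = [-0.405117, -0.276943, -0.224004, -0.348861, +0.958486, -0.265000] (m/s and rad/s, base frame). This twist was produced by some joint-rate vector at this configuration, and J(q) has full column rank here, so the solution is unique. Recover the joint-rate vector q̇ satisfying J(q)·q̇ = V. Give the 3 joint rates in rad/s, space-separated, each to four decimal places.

-0.2650 -0.1360 -0.8840

o_n = [0.6367, -0.4068, -0.8766]
J₁: ẑ×o_n = [0.4068, 0.6367, -0.0000], ω = ẑ
J2: z=[0.3420, -0.9397, 0.0000] o=[0.4511, 0.1642, 0.0000] → [0.8238, 0.2998, -0.0208, 0.3420, -0.9397, 0.0000]
J3: z=[0.3420, -0.9397, 0.0000] o=[0.3203, -0.2878, -0.6536] → [0.2096, 0.0763, 0.2566, 0.3420, -0.9397, 0.0000]
q̇ = J⁺·V = [-0.2650, -0.1360, -0.8840]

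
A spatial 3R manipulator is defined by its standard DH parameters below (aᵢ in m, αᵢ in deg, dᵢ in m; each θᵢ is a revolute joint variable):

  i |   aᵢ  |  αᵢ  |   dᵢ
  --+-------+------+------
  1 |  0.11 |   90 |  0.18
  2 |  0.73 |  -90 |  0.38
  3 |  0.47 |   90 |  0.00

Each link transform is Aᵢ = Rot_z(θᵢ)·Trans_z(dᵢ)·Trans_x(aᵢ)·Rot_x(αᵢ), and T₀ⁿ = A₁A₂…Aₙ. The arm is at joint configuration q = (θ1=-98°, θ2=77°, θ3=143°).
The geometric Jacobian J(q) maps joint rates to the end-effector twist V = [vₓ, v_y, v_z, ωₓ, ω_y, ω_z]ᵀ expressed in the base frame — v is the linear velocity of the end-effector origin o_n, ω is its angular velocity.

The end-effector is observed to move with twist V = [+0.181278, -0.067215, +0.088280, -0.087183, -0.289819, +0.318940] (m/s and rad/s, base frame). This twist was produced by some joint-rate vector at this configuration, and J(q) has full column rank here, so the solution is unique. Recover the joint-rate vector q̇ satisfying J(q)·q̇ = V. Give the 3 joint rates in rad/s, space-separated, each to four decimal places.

0.3880 0.0460 -0.3070

o_n = [-0.1226, -0.1744, 0.5256]
J₁: ẑ×o_n = [0.1744, -0.1226, 0.0000], ω = ẑ
J2: z=[-0.9903, 0.1392, 0.0000] o=[-0.0153, -0.1089, 0.1800] → [0.0481, 0.3422, 0.0798, -0.9903, 0.1392, 0.0000]
J3: z=[0.1356, 0.9649, 0.2250] o=[-0.4145, -0.2187, 0.8913] → [-0.3629, 0.1152, -0.2756, 0.1356, 0.9649, 0.2250]
q̇ = J⁺·V = [0.3880, 0.0460, -0.3070]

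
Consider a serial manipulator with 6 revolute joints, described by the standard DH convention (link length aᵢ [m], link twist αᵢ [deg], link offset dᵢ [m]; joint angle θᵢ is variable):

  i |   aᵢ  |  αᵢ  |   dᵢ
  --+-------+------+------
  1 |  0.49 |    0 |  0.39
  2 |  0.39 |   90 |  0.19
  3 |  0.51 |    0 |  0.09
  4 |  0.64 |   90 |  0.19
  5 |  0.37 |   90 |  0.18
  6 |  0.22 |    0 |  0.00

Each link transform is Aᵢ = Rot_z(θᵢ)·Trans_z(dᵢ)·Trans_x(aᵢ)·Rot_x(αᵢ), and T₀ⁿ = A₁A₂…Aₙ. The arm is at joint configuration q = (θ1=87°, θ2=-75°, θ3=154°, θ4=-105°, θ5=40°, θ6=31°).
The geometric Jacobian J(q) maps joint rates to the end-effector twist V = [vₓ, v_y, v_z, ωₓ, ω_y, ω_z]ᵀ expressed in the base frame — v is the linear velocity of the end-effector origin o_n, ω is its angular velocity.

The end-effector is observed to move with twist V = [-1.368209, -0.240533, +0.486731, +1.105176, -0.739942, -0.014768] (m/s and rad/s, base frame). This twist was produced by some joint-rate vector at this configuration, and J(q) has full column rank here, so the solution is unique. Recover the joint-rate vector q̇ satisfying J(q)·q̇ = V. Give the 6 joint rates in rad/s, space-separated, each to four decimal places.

0.8800 -0.5240 0.8750 0.4700 0.9430 0.5110

o_n = [0.9934, 0.0417, 1.4171]
J₁: ẑ×o_n = [-0.0417, 0.9934, 0.0000], ω = ẑ
J2: z=[0.0000, 0.0000, 1.0000] o=[0.0256, 0.4893, 0.3900] → [0.4476, 0.9678, -0.0000, 0.0000, 0.0000, 1.0000]
J3: z=[0.2079, -0.9781, 0.0000] o=[0.4071, 0.5704, 0.5800] → [-0.8188, -0.1740, 0.4636, 0.2079, -0.9781, 0.0000]
J4: z=[0.2079, -0.9781, 0.0000] o=[-0.0225, 0.3871, 0.8036] → [-0.6001, -0.1276, 0.9220, 0.2079, -0.9781, 0.0000]
J5: z=[0.7382, 0.1569, -0.6561] o=[0.4277, 0.2885, 1.2866] → [-0.1414, -0.4675, -0.2710, 0.7382, 0.1569, -0.6561]
J6: z=[0.2532, 0.8370, 0.4851] o=[0.7919, 0.1228, 1.3824] → [0.0684, 0.0890, -0.1892, 0.2532, 0.8370, 0.4851]
q̇ = J⁺·V = [0.8800, -0.5240, 0.8750, 0.4700, 0.9430, 0.5110]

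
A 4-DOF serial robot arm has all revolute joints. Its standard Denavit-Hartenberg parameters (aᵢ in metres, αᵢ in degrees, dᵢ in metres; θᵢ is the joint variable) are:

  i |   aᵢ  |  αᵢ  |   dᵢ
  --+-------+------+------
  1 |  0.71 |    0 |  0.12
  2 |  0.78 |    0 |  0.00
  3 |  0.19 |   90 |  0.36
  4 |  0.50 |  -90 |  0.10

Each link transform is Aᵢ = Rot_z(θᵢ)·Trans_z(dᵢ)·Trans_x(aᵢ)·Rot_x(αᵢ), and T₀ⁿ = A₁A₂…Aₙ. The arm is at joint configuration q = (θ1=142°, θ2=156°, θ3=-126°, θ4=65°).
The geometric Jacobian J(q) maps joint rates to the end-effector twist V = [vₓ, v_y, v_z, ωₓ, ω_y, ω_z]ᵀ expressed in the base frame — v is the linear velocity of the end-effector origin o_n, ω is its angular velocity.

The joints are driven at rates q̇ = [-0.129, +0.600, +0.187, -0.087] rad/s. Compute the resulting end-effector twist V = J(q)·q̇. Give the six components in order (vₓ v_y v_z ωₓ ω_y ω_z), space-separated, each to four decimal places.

o_n = [-0.5768, -0.0967, 0.9332]
J₁: ẑ×o_n = [0.0967, -0.5768, 0.0000], ω = ẑ
J2: z=[0.0000, 0.0000, 1.0000] o=[-0.5595, 0.4371, 0.1200] → [0.5338, -0.0173, 0.0000, 0.0000, 0.0000, 1.0000]
J3: z=[0.0000, 0.0000, 1.0000] o=[-0.1933, -0.2516, 0.1200] → [-0.1549, -0.3835, 0.0000, 0.0000, 0.0000, 1.0000]
J4: z=[0.1392, 0.9903, 0.0000] o=[-0.3815, -0.2251, 0.4800] → [0.4487, -0.0631, 0.2113, 0.1392, 0.9903, 0.0000]
V = J·q̇ = [0.2398, -0.0022, -0.0184, -0.0121, -0.0862, 0.6580]

0.2398 -0.0022 -0.0184 -0.0121 -0.0862 0.6580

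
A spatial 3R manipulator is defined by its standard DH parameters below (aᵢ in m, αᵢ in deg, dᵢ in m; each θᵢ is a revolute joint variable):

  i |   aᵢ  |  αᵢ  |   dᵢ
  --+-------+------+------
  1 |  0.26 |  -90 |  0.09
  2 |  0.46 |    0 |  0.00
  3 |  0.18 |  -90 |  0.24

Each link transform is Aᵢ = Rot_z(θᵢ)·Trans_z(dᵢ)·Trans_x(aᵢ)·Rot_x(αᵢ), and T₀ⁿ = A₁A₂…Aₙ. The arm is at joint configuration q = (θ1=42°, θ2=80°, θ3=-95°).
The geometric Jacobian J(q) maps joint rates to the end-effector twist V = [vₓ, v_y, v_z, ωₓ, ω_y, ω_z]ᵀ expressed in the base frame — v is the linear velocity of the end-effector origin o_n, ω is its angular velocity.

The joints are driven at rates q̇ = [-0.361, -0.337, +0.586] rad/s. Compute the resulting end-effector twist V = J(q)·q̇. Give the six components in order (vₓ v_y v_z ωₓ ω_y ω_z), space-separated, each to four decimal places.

o_n = [0.2212, 0.5221, -0.3164]
J₁: ẑ×o_n = [-0.5221, 0.2212, 0.0000], ω = ẑ
J2: z=[-0.6691, 0.7431, 0.0000] o=[0.1932, 0.1740, 0.0900] → [-0.3020, -0.2720, -0.2537, -0.6691, 0.7431, 0.0000]
J3: z=[-0.6691, 0.7431, 0.0000] o=[0.2526, 0.2274, -0.3630] → [0.0346, 0.0312, -0.1739, -0.6691, 0.7431, 0.0000]
V = J·q̇ = [0.3106, 0.0301, -0.0164, -0.1666, 0.1850, -0.3610]

0.3106 0.0301 -0.0164 -0.1666 0.1850 -0.3610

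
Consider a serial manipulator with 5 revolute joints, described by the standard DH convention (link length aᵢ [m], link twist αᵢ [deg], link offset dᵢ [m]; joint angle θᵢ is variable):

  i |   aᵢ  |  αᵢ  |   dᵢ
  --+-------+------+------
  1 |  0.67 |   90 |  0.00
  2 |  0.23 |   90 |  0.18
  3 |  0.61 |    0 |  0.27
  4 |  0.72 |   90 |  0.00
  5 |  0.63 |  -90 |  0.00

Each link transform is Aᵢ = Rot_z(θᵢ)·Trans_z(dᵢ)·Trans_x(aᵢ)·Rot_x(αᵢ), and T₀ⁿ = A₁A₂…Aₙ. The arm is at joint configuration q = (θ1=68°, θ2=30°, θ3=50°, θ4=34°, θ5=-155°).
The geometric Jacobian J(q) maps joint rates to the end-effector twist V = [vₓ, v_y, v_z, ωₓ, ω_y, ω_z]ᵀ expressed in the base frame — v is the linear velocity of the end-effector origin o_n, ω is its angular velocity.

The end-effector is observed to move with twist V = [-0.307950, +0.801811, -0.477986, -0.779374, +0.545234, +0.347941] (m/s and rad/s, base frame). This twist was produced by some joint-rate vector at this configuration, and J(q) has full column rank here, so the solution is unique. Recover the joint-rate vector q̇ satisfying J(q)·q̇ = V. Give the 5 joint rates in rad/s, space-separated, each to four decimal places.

o_n = [1.1961, 0.8370, 0.3156]
J₁: ẑ×o_n = [-0.8370, 1.1961, 0.0000], ω = ẑ
J2: z=[0.9272, -0.3746, 0.0000] o=[0.2510, 0.6212, 0.0000] → [-0.1182, -0.2926, 0.5541, 0.9272, -0.3746, 0.0000]
J3: z=[0.1873, 0.4636, -0.8660] o=[0.4925, 0.7385, 0.1150] → [0.1783, -0.6469, -0.3077, 0.1873, 0.4636, -0.8660]
J4: z=[0.1873, 0.4636, -0.8660] o=[1.1035, 1.0034, 0.0772] → [-0.0336, -0.1248, -0.0741, 0.1873, 0.4636, -0.8660]
J5: z=[0.2257, 0.8377, 0.4973] o=[1.7919, 0.7956, 0.1149] → [0.1476, -0.3415, 0.5084, 0.2257, 0.8377, 0.4973]
q̇ = J⁺·V = [0.5110, -0.9160, 0.0210, 0.2270, 0.1040]

0.5110 -0.9160 0.0210 0.2270 0.1040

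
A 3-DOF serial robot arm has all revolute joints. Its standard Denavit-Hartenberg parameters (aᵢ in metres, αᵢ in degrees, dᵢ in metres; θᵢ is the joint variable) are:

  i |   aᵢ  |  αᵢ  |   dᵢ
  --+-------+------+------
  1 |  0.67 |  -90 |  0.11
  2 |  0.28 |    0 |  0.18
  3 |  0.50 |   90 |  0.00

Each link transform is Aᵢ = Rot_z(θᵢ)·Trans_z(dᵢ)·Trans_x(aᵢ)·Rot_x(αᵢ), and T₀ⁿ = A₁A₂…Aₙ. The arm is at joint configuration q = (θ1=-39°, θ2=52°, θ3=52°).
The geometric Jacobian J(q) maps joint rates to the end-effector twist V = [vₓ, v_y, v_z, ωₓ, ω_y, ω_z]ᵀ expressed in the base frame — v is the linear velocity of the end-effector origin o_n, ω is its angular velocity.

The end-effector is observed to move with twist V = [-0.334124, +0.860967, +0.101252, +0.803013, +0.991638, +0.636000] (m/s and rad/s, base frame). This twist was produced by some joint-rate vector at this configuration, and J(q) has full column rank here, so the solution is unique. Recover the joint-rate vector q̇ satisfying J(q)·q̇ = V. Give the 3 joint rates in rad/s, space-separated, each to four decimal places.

o_n = [0.6739, -0.3141, -0.5958]
J₁: ẑ×o_n = [0.3141, 0.6739, -0.0000], ω = ẑ
J2: z=[0.6293, 0.7771, 0.0000] o=[0.5207, -0.4216, 0.1100] → [-0.5485, 0.4442, -0.0514, 0.6293, 0.7771, 0.0000]
J3: z=[0.6293, 0.7771, 0.0000] o=[0.7679, -0.3902, -0.1106] → [-0.3770, 0.3053, 0.1210, 0.6293, 0.7771, 0.0000]
q̇ = J⁺·V = [0.6360, 0.3080, 0.9680]

0.6360 0.3080 0.9680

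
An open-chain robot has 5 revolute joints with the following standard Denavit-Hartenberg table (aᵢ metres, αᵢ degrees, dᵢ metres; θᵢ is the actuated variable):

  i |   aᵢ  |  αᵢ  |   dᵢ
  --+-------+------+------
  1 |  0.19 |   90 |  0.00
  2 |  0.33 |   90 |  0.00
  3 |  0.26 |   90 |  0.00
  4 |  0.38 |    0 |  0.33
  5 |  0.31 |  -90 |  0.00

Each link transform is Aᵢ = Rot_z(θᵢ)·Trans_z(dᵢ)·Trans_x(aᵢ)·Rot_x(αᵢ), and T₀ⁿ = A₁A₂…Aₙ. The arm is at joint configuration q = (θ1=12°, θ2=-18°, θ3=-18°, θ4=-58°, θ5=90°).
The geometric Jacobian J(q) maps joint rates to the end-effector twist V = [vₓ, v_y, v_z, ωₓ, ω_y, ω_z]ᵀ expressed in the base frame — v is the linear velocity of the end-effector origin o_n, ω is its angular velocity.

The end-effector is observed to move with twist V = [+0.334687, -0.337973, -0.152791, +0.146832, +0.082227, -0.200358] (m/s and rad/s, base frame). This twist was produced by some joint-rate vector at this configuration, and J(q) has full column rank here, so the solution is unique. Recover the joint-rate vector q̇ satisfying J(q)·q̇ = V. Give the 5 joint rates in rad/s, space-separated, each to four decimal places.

-0.6970 -0.0480 -0.5220 0.6810 -0.6790

o_n = [0.9747, 0.7569, -0.1331]
J₁: ẑ×o_n = [-0.7569, 0.9747, 0.0000], ω = ẑ
J2: z=[0.2079, -0.9781, 0.0000] o=[0.1858, 0.0395, 0.0000] → [0.1302, 0.0277, 0.9208, 0.2079, -0.9781, 0.0000]
J3: z=[-0.3023, -0.0642, -0.9511] o=[0.4928, 0.1048, -0.1020] → [0.6222, -0.4677, -0.1661, -0.3023, -0.0642, -0.9511]
J4: z=[-0.4852, 0.8692, 0.0955] o=[0.7062, 0.2322, -0.1784] → [-0.0107, 0.0476, -0.4880, -0.4852, 0.8692, 0.0955]
J5: z=[-0.4852, 0.8692, 0.0955] o=[0.8087, 0.6385, 0.1004] → [-0.2143, -0.0974, -0.2017, -0.4852, 0.8692, 0.0955]
q̇ = J⁺·V = [-0.6970, -0.0480, -0.5220, 0.6810, -0.6790]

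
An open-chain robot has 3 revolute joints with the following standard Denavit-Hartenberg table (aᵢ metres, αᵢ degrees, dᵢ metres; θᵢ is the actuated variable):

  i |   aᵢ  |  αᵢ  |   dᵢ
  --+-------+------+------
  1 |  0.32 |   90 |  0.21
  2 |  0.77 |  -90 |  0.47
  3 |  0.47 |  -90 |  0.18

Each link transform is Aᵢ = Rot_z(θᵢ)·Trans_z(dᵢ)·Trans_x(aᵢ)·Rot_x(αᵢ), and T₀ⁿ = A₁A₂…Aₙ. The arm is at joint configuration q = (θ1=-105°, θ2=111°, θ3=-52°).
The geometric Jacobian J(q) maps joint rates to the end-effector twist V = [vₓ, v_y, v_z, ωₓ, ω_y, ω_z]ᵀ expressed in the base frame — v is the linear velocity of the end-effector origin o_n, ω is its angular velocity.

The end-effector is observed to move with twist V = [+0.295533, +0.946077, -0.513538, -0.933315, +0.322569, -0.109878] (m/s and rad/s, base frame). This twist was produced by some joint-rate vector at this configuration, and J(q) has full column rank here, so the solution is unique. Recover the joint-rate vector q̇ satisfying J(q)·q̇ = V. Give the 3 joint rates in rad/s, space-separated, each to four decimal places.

o_n = [-0.7528, 0.4374, 1.1345]
J₁: ẑ×o_n = [-0.4374, -0.7528, 0.0000], ω = ẑ
J2: z=[-0.9659, 0.2588, 0.0000] o=[-0.0828, -0.3091, 0.2100] → [0.2393, 0.8930, -0.5477, -0.9659, 0.2588, 0.0000]
J3: z=[0.2416, 0.9018, -0.3584] o=[-0.4654, 0.0791, 0.9289] → [0.3139, 0.0533, 0.3458, 0.2416, 0.9018, -0.3584]
q̇ = J⁺·V = [-0.0830, 0.9850, 0.0750]

-0.0830 0.9850 0.0750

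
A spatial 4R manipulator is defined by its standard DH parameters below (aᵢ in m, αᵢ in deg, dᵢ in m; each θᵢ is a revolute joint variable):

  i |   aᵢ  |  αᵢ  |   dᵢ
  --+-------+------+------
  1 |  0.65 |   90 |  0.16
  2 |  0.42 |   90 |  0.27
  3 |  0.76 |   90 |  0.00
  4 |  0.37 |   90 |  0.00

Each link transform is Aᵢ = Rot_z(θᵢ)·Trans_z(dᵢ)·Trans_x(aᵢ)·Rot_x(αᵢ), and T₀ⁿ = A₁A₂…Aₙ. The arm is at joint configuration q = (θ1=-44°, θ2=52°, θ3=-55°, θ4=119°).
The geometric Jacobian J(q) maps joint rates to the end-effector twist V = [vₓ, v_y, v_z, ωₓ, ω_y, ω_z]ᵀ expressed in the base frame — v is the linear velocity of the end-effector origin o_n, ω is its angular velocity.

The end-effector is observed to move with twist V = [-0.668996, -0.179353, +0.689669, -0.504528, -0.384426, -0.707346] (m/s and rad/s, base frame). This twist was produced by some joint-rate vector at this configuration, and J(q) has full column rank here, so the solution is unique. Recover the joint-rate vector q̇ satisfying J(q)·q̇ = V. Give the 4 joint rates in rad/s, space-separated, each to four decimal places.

o_n = [1.1273, -0.8028, 0.5542]
J₁: ẑ×o_n = [0.8028, 1.1273, -0.0000], ω = ẑ
J2: z=[-0.6947, -0.7193, 0.0000] o=[0.4676, -0.4515, 0.1600] → [-0.2835, 0.2738, 0.7186, -0.6947, -0.7193, 0.0000]
J3: z=[0.5668, -0.5474, -0.6157] o=[0.4660, -0.8254, 0.4910] → [-0.0207, -0.4430, 0.3748, 0.5668, -0.5474, -0.6157]
J4: z=[0.0357, 0.7629, -0.6455] o=[1.0915, -0.5640, 0.8345] → [-0.3680, -0.0131, -0.0358, 0.0357, 0.7629, -0.6455]
q̇ = J⁺·V = [-0.3020, 0.8920, 0.1740, 0.4620]

-0.3020 0.8920 0.1740 0.4620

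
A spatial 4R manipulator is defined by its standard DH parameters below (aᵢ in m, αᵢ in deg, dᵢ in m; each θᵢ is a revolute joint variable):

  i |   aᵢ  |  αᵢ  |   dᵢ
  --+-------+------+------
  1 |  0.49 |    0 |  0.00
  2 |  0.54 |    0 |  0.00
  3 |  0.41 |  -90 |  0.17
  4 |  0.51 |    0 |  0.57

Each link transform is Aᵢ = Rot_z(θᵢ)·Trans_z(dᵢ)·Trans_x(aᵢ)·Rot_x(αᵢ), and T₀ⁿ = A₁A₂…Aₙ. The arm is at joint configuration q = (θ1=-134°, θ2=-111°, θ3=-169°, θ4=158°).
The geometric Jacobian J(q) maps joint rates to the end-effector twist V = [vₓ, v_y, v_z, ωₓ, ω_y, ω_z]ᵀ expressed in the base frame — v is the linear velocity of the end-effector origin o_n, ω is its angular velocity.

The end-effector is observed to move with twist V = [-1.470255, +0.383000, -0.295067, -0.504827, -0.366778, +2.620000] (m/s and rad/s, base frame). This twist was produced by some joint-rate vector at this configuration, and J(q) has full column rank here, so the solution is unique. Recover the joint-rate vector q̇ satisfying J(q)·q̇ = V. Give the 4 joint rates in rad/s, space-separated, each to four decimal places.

o_n = [-0.1444, 0.5228, -0.0210]
J₁: ẑ×o_n = [-0.5228, -0.1444, 0.0000], ω = ẑ
J2: z=[0.0000, 0.0000, 1.0000] o=[-0.3404, -0.3525, 0.0000] → [-0.8753, 0.1960, 0.0000, 0.0000, 0.0000, 1.0000]
J3: z=[0.0000, 0.0000, 1.0000] o=[-0.5686, 0.1369, 0.0000] → [-0.3859, 0.4242, 0.0000, 0.0000, 0.0000, 1.0000]
J4: z=[0.8090, 0.5878, 0.0000] o=[-0.3276, -0.1948, 0.1700] → [-0.1123, 0.1546, 0.4729, 0.8090, 0.5878, 0.0000]
q̇ = J⁺·V = [0.7630, 0.8680, 0.9890, -0.6240]

0.7630 0.8680 0.9890 -0.6240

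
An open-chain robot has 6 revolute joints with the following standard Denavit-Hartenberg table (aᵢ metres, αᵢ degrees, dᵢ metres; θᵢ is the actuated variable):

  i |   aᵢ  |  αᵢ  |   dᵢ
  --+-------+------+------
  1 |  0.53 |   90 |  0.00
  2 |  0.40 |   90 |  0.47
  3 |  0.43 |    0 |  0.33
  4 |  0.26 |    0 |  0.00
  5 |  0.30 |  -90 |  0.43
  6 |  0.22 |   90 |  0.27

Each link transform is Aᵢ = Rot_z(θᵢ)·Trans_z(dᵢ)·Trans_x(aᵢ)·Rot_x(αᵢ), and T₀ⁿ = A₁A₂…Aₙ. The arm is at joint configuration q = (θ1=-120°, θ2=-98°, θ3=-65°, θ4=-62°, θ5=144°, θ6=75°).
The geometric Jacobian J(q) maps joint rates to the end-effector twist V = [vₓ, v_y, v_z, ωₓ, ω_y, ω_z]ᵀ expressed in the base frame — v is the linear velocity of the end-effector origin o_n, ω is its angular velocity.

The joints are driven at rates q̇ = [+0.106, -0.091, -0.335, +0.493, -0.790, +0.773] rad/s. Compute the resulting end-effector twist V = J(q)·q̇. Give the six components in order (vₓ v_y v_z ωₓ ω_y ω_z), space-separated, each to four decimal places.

o_n = [-0.1498, 0.2110, -0.6048]
J₁: ẑ×o_n = [-0.2110, -0.1498, 0.0000], ω = ẑ
J2: z=[-0.8660, 0.5000, 0.0000] o=[-0.2650, -0.4590, 0.0000] → [-0.3024, -0.5237, -0.6379, -0.8660, 0.5000, 0.0000]
J3: z=[0.4951, 0.8576, 0.1392] o=[-0.6442, -0.1758, -0.3961] → [-0.2328, 0.1721, -0.2325, 0.4951, 0.8576, 0.1392]
J4: z=[0.4951, 0.8576, 0.1392] o=[-0.1307, -0.0657, -0.5301] → [-0.1025, 0.0343, 0.1534, 0.4951, 0.8576, 0.1392]
J5: z=[0.4951, 0.8576, 0.1392] o=[0.0383, -0.1884, -0.3752] → [-0.2525, 0.0875, 0.3590, 0.4951, 0.8576, 0.1392]
J6: z=[-0.8485, 0.4429, 0.2895] o=[0.1952, 0.2588, -0.5994] → [0.0115, -0.1044, 0.1933, -0.8485, 0.4429, 0.2895]
V = J·q̇ = [0.2409, -0.1588, 0.0774, -0.8900, -0.2451, 0.2418]

0.2409 -0.1588 0.0774 -0.8900 -0.2451 0.2418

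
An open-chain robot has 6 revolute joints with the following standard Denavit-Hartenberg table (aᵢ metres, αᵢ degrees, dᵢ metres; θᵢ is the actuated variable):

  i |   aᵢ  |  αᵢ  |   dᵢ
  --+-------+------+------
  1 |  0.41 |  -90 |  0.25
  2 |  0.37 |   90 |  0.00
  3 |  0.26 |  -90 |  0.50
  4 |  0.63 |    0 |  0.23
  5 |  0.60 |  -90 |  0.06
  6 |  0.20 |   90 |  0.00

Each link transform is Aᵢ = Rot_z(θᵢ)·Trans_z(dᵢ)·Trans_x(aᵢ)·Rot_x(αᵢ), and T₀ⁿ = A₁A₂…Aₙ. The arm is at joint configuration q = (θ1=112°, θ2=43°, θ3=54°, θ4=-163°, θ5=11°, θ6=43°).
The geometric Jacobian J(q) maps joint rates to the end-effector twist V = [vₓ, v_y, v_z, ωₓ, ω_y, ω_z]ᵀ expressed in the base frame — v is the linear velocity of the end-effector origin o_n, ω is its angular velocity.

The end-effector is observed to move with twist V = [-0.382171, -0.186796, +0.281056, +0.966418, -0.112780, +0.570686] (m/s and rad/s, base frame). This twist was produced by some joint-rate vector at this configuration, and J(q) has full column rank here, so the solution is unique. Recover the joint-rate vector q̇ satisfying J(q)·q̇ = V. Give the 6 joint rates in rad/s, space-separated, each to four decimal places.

o_n = [0.3435, 1.0715, 1.2405]
J₁: ẑ×o_n = [-1.0715, 0.3435, 0.0000], ω = ẑ
J2: z=[-0.9272, -0.3746, 0.0000] o=[-0.1536, 0.3801, 0.2500] → [-0.3710, 0.9183, -0.4548, -0.9272, -0.3746, 0.0000]
J3: z=[-0.2555, 0.6323, 0.7314] o=[-0.2550, 0.6310, -0.0023] → [0.4637, 0.7552, -0.4909, -0.2555, 0.6323, 0.7314]
J4: z=[-0.3233, -0.7688, 0.5517] o=[-0.6196, 0.9720, 0.2591] → [-0.8093, 0.8487, 0.7082, -0.3233, -0.7688, 0.5517]
J5: z=[-0.3233, -0.7688, 0.5517] o=[-0.1921, 0.8542, 0.7622] → [-0.4876, 0.4501, 0.3415, -0.3233, -0.7688, 0.5517]
J6: z=[-0.6533, 0.6032, 0.4576] o=[0.1992, 0.9355, 1.2137] → [-0.0461, 0.0835, -0.1758, -0.6533, 0.6032, 0.4576]
q̇ = J⁺·V = [0.6980, -0.6040, 0.2500, -0.0620, 0.1210, -0.7490]

0.6980 -0.6040 0.2500 -0.0620 0.1210 -0.7490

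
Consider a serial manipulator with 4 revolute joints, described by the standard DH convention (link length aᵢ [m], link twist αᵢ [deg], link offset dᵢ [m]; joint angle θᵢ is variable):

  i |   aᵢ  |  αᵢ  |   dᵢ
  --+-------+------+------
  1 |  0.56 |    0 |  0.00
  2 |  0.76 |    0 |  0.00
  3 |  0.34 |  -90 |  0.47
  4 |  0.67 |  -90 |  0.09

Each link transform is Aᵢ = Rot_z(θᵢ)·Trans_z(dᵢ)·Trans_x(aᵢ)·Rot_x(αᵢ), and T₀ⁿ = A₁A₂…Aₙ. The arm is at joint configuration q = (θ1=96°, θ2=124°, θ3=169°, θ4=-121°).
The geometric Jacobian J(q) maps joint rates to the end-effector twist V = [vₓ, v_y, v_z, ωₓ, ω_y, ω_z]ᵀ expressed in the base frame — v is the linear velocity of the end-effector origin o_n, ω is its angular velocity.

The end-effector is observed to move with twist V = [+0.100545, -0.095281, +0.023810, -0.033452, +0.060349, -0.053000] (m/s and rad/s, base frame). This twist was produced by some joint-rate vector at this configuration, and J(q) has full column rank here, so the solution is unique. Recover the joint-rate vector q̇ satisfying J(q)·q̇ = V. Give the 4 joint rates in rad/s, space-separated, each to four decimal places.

o_n = [-0.6888, 0.1447, 1.0443]
J₁: ẑ×o_n = [-0.1447, -0.6888, 0.0000], ω = ẑ
J2: z=[0.0000, 0.0000, 1.0000] o=[-0.0585, 0.5569, 0.0000] → [0.4123, -0.6303, 0.0000, 0.0000, 0.0000, 1.0000]
J3: z=[0.0000, 0.0000, 1.0000] o=[-0.6407, 0.0684, 0.0000] → [-0.0763, -0.0481, 0.0000, 0.0000, 0.0000, 1.0000]
J4: z=[-0.4848, 0.8746, 0.0000] o=[-0.3434, 0.2332, 0.4700] → [0.5023, 0.2784, 0.3451, -0.4848, 0.8746, 0.0000]
q̇ = J⁺·V = [0.0600, 0.1350, -0.2480, 0.0690]

0.0600 0.1350 -0.2480 0.0690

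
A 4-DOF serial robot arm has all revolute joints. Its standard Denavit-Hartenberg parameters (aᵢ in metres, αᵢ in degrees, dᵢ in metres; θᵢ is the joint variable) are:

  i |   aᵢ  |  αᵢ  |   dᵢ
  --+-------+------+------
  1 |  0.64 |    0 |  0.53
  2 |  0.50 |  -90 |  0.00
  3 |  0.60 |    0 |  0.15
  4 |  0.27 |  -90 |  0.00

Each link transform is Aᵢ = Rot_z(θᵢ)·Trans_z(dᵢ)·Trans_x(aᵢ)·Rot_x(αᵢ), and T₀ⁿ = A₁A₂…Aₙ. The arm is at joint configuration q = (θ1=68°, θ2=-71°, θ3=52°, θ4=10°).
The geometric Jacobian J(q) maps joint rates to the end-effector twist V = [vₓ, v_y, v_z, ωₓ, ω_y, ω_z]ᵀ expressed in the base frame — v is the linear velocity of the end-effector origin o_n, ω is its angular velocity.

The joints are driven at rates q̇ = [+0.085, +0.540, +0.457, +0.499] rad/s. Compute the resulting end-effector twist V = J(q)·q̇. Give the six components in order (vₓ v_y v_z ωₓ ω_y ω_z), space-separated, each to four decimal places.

-0.5548 0.6703 -0.2900 0.0500 0.9547 0.6250

o_n = [1.2424, 0.6911, -0.1812]
J₁: ẑ×o_n = [-0.6911, 1.2424, 0.0000], ω = ẑ
J2: z=[0.0000, 0.0000, 1.0000] o=[0.2397, 0.5934, 0.5300] → [-0.0977, 1.0026, 0.0000, 0.0000, 0.0000, 1.0000]
J3: z=[0.0523, 0.9986, 0.0000] o=[0.7391, 0.5672, 0.5300] → [-0.7102, 0.0372, -0.4962, 0.0523, 0.9986, 0.0000]
J4: z=[0.0523, 0.9986, 0.0000] o=[1.1158, 0.6977, 0.0572] → [-0.2381, 0.0125, -0.1268, 0.0523, 0.9986, 0.0000]
V = J·q̇ = [-0.5548, 0.6703, -0.2900, 0.0500, 0.9547, 0.6250]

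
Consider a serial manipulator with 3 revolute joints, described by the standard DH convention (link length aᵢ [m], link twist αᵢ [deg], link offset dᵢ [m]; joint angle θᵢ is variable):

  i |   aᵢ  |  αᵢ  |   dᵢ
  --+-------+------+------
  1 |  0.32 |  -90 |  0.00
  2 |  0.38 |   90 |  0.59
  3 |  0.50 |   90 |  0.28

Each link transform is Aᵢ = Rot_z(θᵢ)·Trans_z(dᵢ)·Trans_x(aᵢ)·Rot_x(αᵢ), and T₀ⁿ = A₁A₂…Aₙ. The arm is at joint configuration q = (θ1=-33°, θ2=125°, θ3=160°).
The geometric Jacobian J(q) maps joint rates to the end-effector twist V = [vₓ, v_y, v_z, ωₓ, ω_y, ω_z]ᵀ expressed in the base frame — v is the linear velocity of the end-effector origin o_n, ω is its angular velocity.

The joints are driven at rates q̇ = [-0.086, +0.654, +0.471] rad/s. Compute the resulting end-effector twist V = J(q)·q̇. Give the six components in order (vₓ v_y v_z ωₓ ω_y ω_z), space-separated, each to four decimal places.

-0.1028 -0.2588 -0.1177 0.6798 0.3384 -0.3562

o_n = [0.9184, 0.3110, -0.0870]
J₁: ẑ×o_n = [-0.3110, 0.9184, 0.0000], ω = ẑ
J2: z=[0.5446, 0.8387, 0.0000] o=[0.2684, -0.1743, 0.0000] → [-0.0730, 0.0474, -0.2809, 0.5446, 0.8387, 0.0000]
J3: z=[0.6870, -0.4461, -0.5736] o=[0.4069, 0.4392, -0.3113] → [-0.1736, -0.4475, 0.1401, 0.6870, -0.4461, -0.5736]
V = J·q̇ = [-0.1028, -0.2588, -0.1177, 0.6798, 0.3384, -0.3562]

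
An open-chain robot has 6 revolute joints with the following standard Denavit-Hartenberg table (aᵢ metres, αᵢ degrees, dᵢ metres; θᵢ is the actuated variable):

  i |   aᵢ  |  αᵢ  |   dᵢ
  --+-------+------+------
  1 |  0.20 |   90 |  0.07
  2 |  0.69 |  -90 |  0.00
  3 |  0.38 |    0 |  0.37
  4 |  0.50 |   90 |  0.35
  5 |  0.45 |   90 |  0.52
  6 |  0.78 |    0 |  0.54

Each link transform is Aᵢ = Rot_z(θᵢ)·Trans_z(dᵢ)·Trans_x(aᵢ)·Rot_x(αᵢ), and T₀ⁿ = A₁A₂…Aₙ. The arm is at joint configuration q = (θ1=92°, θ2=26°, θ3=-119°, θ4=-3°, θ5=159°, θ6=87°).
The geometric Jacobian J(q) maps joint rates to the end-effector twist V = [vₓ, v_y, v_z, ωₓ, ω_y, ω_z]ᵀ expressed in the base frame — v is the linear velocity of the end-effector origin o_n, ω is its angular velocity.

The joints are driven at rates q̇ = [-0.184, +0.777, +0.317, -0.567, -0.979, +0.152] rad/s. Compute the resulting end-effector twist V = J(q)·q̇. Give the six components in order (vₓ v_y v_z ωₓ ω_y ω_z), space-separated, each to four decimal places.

o_n = [-0.1193, -1.0661, 1.0125]
J₁: ẑ×o_n = [1.0661, -0.1193, 0.0000], ω = ẑ
J2: z=[0.9994, 0.0349, 0.0000] o=[-0.0070, 0.1999, 0.0700] → [0.0329, -0.9419, -1.2613, 0.9994, 0.0349, 0.0000]
J3: z=[0.0153, -0.4381, 0.8988] o=[-0.0286, 0.8197, 0.3725] → [1.4145, -0.0913, -0.0686, 0.0153, -0.4381, 0.8988]
J4: z=[0.0153, -0.4381, 0.8988] o=[0.3150, 0.5037, 0.6243] → [1.2408, -0.3963, -0.2143, 0.0153, -0.4381, 0.8988]
J5: z=[-0.5030, -0.7803, -0.3718] o=[0.7524, 0.1271, 0.8227] → [-0.5917, 0.4195, -0.0799, -0.5030, -0.7803, -0.3718]
J6: z=[0.3240, -0.5690, 0.7558] o=[0.1303, -0.1617, 0.8719] → [0.6036, -0.2342, -0.4350, 0.3240, -0.5690, 0.7558]
V = J·q̇ = [0.2453, -0.9605, -0.8681, 1.3144, 0.8140, 0.0701]

0.2453 -0.9605 -0.8681 1.3144 0.8140 0.0701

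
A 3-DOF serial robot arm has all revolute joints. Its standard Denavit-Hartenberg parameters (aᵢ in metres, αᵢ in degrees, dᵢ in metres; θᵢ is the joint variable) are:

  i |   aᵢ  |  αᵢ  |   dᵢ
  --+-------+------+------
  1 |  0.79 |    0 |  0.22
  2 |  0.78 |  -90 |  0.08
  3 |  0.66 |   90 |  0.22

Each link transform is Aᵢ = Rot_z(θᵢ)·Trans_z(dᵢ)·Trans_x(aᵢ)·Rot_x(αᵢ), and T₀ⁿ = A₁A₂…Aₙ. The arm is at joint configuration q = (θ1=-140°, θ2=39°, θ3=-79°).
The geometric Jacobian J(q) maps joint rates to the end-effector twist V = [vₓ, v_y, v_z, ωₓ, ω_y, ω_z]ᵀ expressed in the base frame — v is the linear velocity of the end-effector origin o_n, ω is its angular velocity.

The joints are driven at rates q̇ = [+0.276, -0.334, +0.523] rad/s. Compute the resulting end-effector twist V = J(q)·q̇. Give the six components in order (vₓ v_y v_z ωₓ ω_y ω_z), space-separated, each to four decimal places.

0.0215 -0.5021 -0.0659 0.5134 -0.0998 -0.0580

o_n = [-0.5621, -1.4391, 0.9479]
J₁: ẑ×o_n = [1.4391, -0.5621, 0.0000], ω = ẑ
J2: z=[0.0000, 0.0000, 1.0000] o=[-0.6052, -0.5078, 0.2200] → [0.9313, 0.0431, -0.0000, 0.0000, 0.0000, 1.0000]
J3: z=[0.9816, -0.1908, 0.0000] o=[-0.7540, -1.2735, 0.3000] → [-0.1236, -0.6360, -0.1259, 0.9816, -0.1908, 0.0000]
V = J·q̇ = [0.0215, -0.5021, -0.0659, 0.5134, -0.0998, -0.0580]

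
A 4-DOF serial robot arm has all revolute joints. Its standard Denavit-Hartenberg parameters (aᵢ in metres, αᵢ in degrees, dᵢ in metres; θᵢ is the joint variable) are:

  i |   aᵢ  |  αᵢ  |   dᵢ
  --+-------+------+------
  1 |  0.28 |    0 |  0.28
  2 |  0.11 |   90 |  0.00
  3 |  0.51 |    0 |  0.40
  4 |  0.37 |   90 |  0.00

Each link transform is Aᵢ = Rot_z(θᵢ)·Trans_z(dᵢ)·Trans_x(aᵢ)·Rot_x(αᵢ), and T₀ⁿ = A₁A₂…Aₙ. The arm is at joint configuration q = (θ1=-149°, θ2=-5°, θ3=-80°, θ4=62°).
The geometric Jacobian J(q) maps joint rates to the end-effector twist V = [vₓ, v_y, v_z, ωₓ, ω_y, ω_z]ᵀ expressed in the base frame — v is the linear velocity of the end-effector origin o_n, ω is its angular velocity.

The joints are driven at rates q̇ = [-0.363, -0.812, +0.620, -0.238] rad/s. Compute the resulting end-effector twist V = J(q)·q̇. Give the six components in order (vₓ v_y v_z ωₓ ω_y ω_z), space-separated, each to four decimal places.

o_n = [-0.9101, -0.0260, -0.3366]
J₁: ẑ×o_n = [0.0260, -0.9101, 0.0000], ω = ẑ
J2: z=[0.0000, 0.0000, 1.0000] o=[-0.2400, -0.1442, 0.2800] → [-0.1182, -0.6701, 0.0000, 0.0000, 0.0000, 1.0000]
J3: z=[-0.4384, 0.8988, 0.0000] o=[-0.3389, -0.1924, 0.2800] → [-0.5542, -0.2703, 0.4405, -0.4384, 0.8988, 0.0000]
J4: z=[-0.4384, 0.8988, 0.0000] o=[-0.5938, 0.1283, -0.2223] → [-0.1028, -0.0501, 0.3519, -0.4384, 0.8988, 0.0000]
V = J·q̇ = [-0.2326, 0.7188, 0.1893, -0.1675, 0.3433, -1.1750]

-0.2326 0.7188 0.1893 -0.1675 0.3433 -1.1750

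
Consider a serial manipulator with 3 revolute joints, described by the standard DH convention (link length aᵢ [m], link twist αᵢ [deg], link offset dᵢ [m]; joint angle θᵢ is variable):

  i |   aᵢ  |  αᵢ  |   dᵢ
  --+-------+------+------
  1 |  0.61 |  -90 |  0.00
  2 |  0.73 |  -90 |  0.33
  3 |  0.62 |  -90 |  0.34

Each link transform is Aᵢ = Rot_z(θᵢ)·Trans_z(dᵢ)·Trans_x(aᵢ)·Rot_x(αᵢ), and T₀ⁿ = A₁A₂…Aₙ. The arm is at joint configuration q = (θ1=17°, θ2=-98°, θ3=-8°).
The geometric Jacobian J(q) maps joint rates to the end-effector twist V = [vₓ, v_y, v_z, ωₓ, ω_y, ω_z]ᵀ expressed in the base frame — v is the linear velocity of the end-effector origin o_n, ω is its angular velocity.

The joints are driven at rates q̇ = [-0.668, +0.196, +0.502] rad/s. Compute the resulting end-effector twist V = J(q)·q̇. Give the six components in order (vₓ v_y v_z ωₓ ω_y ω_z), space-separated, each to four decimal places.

o_n = [0.6047, 0.6202, 1.3782]
J₁: ẑ×o_n = [-0.6202, 0.6047, 0.0000], ω = ẑ
J2: z=[-0.2924, 0.9563, 0.0000] o=[0.5833, 0.1783, 0.0000] → [1.3180, 0.4029, -0.1496, -0.2924, 0.9563, 0.0000]
J3: z=[0.9470, 0.2895, 0.1392] o=[0.3897, 0.4642, 0.7229] → [0.1680, -0.5906, 0.0854, 0.9470, 0.2895, 0.1392]
V = J·q̇ = [0.7570, -0.6215, 0.0136, 0.4181, 0.3328, -0.5981]

0.7570 -0.6215 0.0136 0.4181 0.3328 -0.5981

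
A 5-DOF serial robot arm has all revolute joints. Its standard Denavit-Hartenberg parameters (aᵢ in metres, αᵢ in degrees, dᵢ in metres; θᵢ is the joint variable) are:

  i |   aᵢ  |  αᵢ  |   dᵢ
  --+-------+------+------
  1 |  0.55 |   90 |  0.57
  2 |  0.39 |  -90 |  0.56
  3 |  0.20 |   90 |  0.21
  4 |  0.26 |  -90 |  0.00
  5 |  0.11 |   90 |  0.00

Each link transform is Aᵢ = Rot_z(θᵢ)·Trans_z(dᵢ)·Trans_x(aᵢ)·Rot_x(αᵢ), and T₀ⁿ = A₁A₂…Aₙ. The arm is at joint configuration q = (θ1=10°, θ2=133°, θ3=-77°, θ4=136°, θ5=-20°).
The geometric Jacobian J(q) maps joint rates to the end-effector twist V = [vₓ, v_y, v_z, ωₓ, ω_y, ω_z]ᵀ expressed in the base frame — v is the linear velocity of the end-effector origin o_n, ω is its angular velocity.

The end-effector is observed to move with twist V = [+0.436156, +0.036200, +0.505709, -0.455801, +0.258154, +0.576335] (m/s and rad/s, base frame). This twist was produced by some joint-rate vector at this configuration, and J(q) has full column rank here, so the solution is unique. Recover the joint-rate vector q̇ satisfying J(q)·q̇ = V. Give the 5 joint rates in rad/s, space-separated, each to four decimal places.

0.8260 -0.9450 -0.1730 0.0470 -0.8880

o_n = [0.0689, -0.5044, 0.5030]
J₁: ẑ×o_n = [0.5044, 0.0689, -0.0000], ω = ẑ
J2: z=[0.1736, -0.9848, 0.0000] o=[0.5416, 0.0955, 0.5700] → [0.0660, 0.0116, -0.5698, 0.1736, -0.9848, 0.0000]
J3: z=[-0.7202, -0.1270, -0.6820] o=[0.3769, -0.5022, 0.8552] → [0.0433, -0.0436, -0.0376, -0.7202, -0.1270, -0.6820]
J4: z=[0.6935, -0.1061, -0.7126] o=[0.2293, -0.7261, 0.7449] → [0.1837, 0.2821, 0.1367, 0.6935, -0.1061, -0.7126]
J5: z=[0.5055, 0.7764, 0.3763] o=[0.0958, -0.5646, 0.5910] → [-0.0910, 0.0343, 0.0514, 0.5055, 0.7764, 0.3763]
q̇ = J⁺·V = [0.8260, -0.9450, -0.1730, 0.0470, -0.8880]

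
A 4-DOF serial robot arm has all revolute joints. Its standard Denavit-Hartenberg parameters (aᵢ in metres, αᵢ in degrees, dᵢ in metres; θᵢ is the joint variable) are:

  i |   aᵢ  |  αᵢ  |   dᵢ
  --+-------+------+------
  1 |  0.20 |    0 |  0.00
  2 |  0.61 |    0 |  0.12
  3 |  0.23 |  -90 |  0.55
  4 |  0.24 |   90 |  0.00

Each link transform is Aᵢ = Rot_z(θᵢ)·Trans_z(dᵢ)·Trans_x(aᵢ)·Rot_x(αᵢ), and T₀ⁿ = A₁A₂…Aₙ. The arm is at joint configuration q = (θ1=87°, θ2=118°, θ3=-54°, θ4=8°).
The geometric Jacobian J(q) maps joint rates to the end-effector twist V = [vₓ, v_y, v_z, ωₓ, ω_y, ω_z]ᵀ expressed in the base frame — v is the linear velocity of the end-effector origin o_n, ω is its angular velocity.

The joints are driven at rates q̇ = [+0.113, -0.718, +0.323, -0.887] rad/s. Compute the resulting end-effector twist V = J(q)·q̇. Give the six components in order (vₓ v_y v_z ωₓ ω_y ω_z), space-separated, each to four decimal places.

o_n = [-0.9514, 0.1687, 0.6366]
J₁: ẑ×o_n = [-0.1687, -0.9514, 0.0000], ω = ẑ
J2: z=[0.0000, 0.0000, 1.0000] o=[0.0105, 0.1997, 0.0000] → [0.0311, -0.9619, 0.0000, 0.0000, 0.0000, 1.0000]
J3: z=[0.0000, 0.0000, 1.0000] o=[-0.5424, -0.0581, 0.1200] → [-0.2267, -0.4090, 0.0000, 0.0000, 0.0000, 1.0000]
J4: z=[-0.4848, -0.8746, 0.0000] o=[-0.7435, 0.0534, 0.6700] → [0.0292, -0.0162, -0.2377, -0.4848, -0.8746, 0.0000]
V = J·q̇ = [-0.1405, 0.4654, 0.2108, 0.4300, 0.7758, -0.2820]

-0.1405 0.4654 0.2108 0.4300 0.7758 -0.2820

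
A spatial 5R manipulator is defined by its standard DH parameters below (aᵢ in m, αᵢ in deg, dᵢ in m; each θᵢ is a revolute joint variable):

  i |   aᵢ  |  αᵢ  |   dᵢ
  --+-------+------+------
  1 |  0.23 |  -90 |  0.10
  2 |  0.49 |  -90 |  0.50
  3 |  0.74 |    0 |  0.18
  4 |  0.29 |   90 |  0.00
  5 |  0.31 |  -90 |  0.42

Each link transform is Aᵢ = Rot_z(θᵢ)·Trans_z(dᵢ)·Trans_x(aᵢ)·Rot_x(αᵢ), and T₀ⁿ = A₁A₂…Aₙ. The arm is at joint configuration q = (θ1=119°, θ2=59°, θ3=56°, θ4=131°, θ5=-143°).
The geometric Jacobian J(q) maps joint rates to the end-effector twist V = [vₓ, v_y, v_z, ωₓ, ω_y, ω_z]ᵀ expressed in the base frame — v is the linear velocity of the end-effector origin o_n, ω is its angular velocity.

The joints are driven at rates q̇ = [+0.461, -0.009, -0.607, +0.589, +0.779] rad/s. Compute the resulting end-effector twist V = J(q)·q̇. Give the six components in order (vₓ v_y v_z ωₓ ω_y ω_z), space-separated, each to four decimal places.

o_n = [0.1427, 0.8258, -0.5914]
J₁: ẑ×o_n = [-0.8258, 0.1427, 0.0000], ω = ẑ
J2: z=[-0.8746, -0.4848, 0.0000] o=[-0.1115, 0.2012, 0.1000] → [0.3352, -0.6047, -0.4231, -0.8746, -0.4848, 0.0000]
J3: z=[0.4156, -0.7497, -0.5150] o=[-0.6712, 0.1795, -0.3200] → [0.5363, -0.3064, 0.8788, 0.4156, -0.7497, -0.5150]
J4: z=[0.4156, -0.7497, -0.5150] o=[-0.1631, 0.5284, -0.7674] → [0.0212, -0.2307, 0.3529, 0.4156, -0.7497, -0.5150]
J5: z=[0.8985, 0.4263, 0.1045] o=[-0.1222, 0.3816, -0.5207] → [-0.0765, 0.0912, 0.2862, 0.8985, 0.4263, 0.1045]
V = J·q̇ = [-0.7564, 0.1924, -0.0988, 0.7003, 0.3499, 0.5516]

-0.7564 0.1924 -0.0988 0.7003 0.3499 0.5516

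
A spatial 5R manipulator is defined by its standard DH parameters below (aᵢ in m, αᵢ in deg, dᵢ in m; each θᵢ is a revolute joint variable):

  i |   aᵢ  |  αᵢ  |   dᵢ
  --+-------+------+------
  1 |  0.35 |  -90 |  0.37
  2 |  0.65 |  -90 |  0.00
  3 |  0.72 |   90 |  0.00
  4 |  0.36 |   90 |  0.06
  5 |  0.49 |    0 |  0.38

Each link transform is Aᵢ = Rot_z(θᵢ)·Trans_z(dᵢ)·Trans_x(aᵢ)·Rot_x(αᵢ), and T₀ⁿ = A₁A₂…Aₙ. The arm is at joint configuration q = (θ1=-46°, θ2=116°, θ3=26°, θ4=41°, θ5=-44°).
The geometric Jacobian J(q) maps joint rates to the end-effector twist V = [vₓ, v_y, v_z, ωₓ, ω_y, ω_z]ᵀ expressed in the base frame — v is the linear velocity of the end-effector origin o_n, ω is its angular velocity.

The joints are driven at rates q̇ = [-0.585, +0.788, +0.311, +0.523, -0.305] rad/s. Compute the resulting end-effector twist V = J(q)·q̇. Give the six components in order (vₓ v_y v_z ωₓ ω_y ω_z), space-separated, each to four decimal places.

-1.3420 1.3449 1.3656 0.6151 1.3003 -0.3922

o_n = [-1.0991, -0.1756, -1.2420]
J₁: ẑ×o_n = [0.1756, -1.0991, 0.0000], ω = ẑ
J2: z=[0.7193, 0.6947, 0.0000] o=[0.2431, -0.2518, 0.3700] → [-1.1198, 1.1596, 0.9872, 0.7193, 0.6947, 0.0000]
J3: z=[-0.6244, 0.6465, 0.4384] o=[0.0452, -0.0468, -0.2142] → [-0.6080, -1.1433, 0.8203, -0.6244, 0.6465, 0.4384]
J4: z=[0.5130, 0.7626, -0.3940] o=[-0.3789, -0.0620, -0.7959] → [-0.3850, 0.5126, 0.4909, 0.5130, 0.7626, -0.3940]
J5: z=[0.0848, -0.5018, -0.8608] o=[-0.6556, 0.1307, -0.9354] → [-0.1099, 0.4078, -0.2485, 0.0848, -0.5018, -0.8608]
V = J·q̇ = [-1.3420, 1.3449, 1.3656, 0.6151, 1.3003, -0.3922]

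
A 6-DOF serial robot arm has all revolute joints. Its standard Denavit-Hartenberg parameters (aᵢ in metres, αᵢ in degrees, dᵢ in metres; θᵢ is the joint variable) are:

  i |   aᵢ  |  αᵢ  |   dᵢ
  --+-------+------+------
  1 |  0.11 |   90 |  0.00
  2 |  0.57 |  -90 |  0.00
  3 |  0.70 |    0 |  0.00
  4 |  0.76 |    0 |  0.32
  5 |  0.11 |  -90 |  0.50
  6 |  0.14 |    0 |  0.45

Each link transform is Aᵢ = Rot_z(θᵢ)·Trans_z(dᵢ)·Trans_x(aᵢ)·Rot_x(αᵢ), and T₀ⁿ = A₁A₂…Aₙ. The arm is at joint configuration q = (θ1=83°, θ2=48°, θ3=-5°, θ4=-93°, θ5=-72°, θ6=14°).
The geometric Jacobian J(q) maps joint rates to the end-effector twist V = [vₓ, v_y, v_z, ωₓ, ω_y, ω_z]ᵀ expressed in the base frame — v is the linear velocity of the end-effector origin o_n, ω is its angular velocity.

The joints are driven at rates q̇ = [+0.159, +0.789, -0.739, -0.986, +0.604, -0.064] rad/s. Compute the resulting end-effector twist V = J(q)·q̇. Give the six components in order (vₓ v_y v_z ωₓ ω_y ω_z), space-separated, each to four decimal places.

-0.1338 -2.0636 -1.3331 0.8212 0.7310 -0.5994

o_n = [1.3133, 0.0335, 1.2674]
J₁: ẑ×o_n = [-0.0335, 1.3133, 0.0000], ω = ẑ
J2: z=[0.9925, -0.1219, 0.0000] o=[0.0134, 0.1092, 0.0000] → [-0.1545, -1.2579, 0.0833, 0.9925, -0.1219, 0.0000]
J3: z=[-0.0906, -0.7376, 0.6691] o=[0.0599, 0.4877, 0.4236] → [-0.3184, 0.9151, 0.9657, -0.0906, -0.7376, 0.6691]
J4: z=[-0.0906, -0.7376, 0.6691] o=[0.1773, 0.9434, 0.9418] → [0.3687, 0.7896, 0.9204, -0.0906, -0.7376, 0.6691]
J5: z=[-0.0906, -0.7376, 0.6691] o=[0.8867, 0.5454, 1.0773] → [0.2024, 0.3027, 0.3611, -0.0906, -0.7376, 0.6691]
J6: z=[0.9916, -0.0047, 0.1290] o=[0.8515, 0.1024, 1.3314] → [0.0092, 0.1231, -0.0661, 0.9916, -0.0047, 0.1290]
V = J·q̇ = [-0.1338, -2.0636, -1.3331, 0.8212, 0.7310, -0.5994]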